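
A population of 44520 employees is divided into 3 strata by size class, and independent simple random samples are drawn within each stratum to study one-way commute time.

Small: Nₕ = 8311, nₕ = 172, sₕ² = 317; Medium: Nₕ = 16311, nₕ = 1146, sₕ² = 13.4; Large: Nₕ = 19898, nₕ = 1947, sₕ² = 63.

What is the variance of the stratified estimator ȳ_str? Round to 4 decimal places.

Var(ȳ_str) = Σₕ Wₕ²(1 − fₕ)sₕ²/nₕ with Wₕ = Nₕ/N, N = 44520.
Small: Wₕ = 0.18668014; term = 0.18668014²·(1 − 0.02069546)·317/172 = 0.062899158.
Medium: Wₕ = 0.36637466; term = 0.36637466²·(1 − 0.07025933)·13.4/1146 = 0.0014592607.
Large: Wₕ = 0.44694519; term = 0.44694519²·(1 − 0.09784903)·63/1947 = 0.0058312594.
Sum = 0.070189678.

0.0702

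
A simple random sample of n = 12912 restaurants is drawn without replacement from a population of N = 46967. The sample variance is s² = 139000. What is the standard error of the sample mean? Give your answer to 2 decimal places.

Under SRS without replacement, Var(ȳ) = (1 − f)·s²/n with f = n/N = 12912/46967 = 0.27491643.
Var(ȳ) = (1 − 0.27491643)·139000/12912 = 0.72508357·10.76518 = 7.8056549.
SE(ȳ) = √(7.8056549) = 2.79.

2.79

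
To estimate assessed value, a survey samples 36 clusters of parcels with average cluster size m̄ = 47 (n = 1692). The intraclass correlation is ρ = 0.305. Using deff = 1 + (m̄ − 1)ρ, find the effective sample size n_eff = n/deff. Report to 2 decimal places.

112.57

deff = 1 + (47 − 1)·0.305 = 1 + 14.03 = 15.03.
n_eff = 1692 / 15.03 = 112.57.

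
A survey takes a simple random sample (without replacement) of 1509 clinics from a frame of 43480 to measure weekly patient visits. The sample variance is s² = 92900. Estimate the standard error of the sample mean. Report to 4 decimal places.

Under SRS without replacement, Var(ȳ) = (1 − f)·s²/n with f = n/N = 1509/43480 = 0.03470561.
Var(ȳ) = (1 − 0.03470561)·92900/1509 = 0.96529439·61.56395 = 59.427335.
SE(ȳ) = √(59.427335) = 7.7089.

7.7089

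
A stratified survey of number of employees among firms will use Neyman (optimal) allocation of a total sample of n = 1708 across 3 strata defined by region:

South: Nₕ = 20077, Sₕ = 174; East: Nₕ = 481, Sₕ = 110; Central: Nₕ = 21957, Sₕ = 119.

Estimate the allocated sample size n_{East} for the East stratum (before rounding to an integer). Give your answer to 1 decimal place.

Neyman allocation: nₕ = n·NₕSₕ / Σⱼ NⱼSⱼ.
Σ NⱼSⱼ = 20077·174 + 481·110 + 21957·119 = 6.159191 × 10^6.
n_{East} = 1708·481·110 / (6.159191 × 10^6) = 14.7.

14.7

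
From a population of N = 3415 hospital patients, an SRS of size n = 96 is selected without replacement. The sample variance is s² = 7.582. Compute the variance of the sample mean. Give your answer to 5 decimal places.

0.07676

Under SRS without replacement, Var(ȳ) = (1 − f)·s²/n with f = n/N = 96/3415 = 0.02811127.
Var(ȳ) = (1 − 0.02811127)·7.582/96 = 0.97188873·0.078979167 = 0.076758962.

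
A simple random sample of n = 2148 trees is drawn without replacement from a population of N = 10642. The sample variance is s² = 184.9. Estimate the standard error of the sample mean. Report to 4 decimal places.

0.2621

Under SRS without replacement, Var(ȳ) = (1 − f)·s²/n with f = n/N = 2148/10642 = 0.20184176.
Var(ȳ) = (1 − 0.20184176)·184.9/2148 = 0.79815824·0.086080074 = 0.068705521.
SE(ȳ) = √(0.068705521) = 0.2621.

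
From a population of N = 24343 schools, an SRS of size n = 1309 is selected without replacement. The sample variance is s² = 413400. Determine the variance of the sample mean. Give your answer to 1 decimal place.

298.8

Under SRS without replacement, Var(ȳ) = (1 − f)·s²/n with f = n/N = 1309/24343 = 0.05377316.
Var(ȳ) = (1 − 0.05377316)·413400/1309 = 0.94622684·315.8136 = 298.8313.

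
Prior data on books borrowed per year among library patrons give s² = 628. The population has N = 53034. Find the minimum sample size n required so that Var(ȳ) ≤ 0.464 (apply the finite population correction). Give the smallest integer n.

Without fpc, n₀ = s²/D = 628/0.464 = 1353.4483.
With fpc, (1 − n/N)·s²/n ≤ D requires n ≥ n₀/(1 + n₀/N) = 1353.4483/(1 + 1353.4483/53034) = 1319.7673.
Rounding up, n = 1320.

1320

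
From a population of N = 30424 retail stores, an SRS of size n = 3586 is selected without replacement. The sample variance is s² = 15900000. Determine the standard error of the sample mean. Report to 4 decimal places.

Under SRS without replacement, Var(ȳ) = (1 − f)·s²/n with f = n/N = 3586/30424 = 0.11786747.
Var(ȳ) = (1 − 0.11786747)·15900000/3586 = 0.88213253·4433.9096 = 3911.2959.
SE(ȳ) = √(3911.2959) = 62.5404.

62.5404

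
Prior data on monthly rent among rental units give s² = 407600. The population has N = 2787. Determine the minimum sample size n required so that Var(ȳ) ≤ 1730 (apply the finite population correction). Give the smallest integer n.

Without fpc, n₀ = s²/D = 407600/1730 = 235.6069.
With fpc, (1 − n/N)·s²/n ≤ D requires n ≥ n₀/(1 + n₀/N) = 235.6069/(1 + 235.6069/2787) = 217.2418.
Rounding up, n = 218.

218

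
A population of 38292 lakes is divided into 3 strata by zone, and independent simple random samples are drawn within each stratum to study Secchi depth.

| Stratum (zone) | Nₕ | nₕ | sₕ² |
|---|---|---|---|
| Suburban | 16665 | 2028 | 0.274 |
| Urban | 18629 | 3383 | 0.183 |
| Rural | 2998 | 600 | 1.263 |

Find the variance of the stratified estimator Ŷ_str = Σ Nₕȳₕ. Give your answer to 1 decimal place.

Var(Ŷ_str) = Σₕ Nₕ²(1 − fₕ)sₕ²/nₕ.
Suburban: 16665²·(1 − 2028/16665)·0.274/2028 = 32956.418.
Urban: 18629²·(1 − 3383/18629)·0.183/3383 = 15363.655.
Rural: 2998²·(1 − 600/2998)·1.263/600 = 15133.274.
Sum = 63453.347.

63453.3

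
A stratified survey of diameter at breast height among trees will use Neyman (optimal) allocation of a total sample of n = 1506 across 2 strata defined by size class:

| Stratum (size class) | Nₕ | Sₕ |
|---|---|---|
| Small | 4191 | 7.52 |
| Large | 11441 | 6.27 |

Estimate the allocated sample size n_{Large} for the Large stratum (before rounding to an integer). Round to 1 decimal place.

1046.3

Neyman allocation: nₕ = n·NₕSₕ / Σⱼ NⱼSⱼ.
Σ NⱼSⱼ = 4191·7.52 + 11441·6.27 = 103251.39.
n_{Large} = 1506·11441·6.27 / 103251.39 = 1046.3.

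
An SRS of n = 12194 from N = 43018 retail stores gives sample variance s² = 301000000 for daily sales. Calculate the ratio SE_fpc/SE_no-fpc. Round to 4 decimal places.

0.8465

f = n/N = 12194/43018 = 0.28346274.
SE_no-fpc = √(s²/n) = 157.11229; SE_fpc = √((1−f)s²/n) = 132.99323.
Ratio = √(1−f) = 0.84648524.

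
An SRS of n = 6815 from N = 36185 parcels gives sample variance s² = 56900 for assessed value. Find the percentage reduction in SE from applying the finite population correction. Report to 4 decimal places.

9.9077

f = n/N = 6815/36185 = 0.18833771.
SE_no-fpc = √(s²/n) = 2.8895034; SE_fpc = √((1−f)s²/n) = 2.6032201.
Ratio = √(1−f) = 0.90092302. Reduction = 100·(1 − 0.90092302) = 9.9077%.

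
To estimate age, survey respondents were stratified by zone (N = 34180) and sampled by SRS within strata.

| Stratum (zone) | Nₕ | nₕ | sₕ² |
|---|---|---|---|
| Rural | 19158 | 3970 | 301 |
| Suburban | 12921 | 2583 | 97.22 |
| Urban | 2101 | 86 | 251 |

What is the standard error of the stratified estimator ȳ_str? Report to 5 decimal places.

0.18375

Var(ȳ_str) = Σₕ Wₕ²(1 − fₕ)sₕ²/nₕ with Wₕ = Nₕ/N, N = 34180.
Rural: Wₕ = 0.56050322; term = 0.56050322²·(1 − 0.20722414)·301/3970 = 0.018883506.
Suburban: Wₕ = 0.37802809; term = 0.37802809²·(1 − 0.19990713)·97.22/2583 = 0.0043034796.
Urban: Wₕ = 0.06146870; term = 0.06146870²·(1 − 0.04093289)·251/86 = 0.010576263.
Sum = 0.033763249.
SE = √(0.033763249) = 0.18375.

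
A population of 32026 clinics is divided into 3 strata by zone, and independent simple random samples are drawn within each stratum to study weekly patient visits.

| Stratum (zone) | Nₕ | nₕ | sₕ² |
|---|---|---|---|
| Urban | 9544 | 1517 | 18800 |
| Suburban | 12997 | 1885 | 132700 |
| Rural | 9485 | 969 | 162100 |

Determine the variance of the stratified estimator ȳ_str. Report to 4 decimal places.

Var(ȳ_str) = Σₕ Wₕ²(1 − fₕ)sₕ²/nₕ with Wₕ = Nₕ/N, N = 32026.
Urban: Wₕ = 0.29800787; term = 0.29800787²·(1 − 0.15894803)·18800/1517 = 0.92565801.
Suburban: Wₕ = 0.40582652; term = 0.40582652²·(1 − 0.14503347)·132700/1885 = 9.9126443.
Rural: Wₕ = 0.29616562; term = 0.29616562²·(1 − 0.10216131)·162100/969 = 13.174278.
Sum = 24.01258.

24.0126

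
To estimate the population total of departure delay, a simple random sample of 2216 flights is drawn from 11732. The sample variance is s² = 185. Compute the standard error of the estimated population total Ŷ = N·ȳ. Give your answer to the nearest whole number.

3053

Var(Ŷ) = N²·Var(ȳ) = N²·(1 − n/N)·s²/n.
f = 2216/11732 = 0.18888510; Var(ȳ) = 0.81111490·185/2216 = 0.067714917.
Var(Ŷ) = 11732² · 0.067714917 = 9.3202693 × 10^6.
SE(Ŷ) = √(9.3202693 × 10^6) = 3053.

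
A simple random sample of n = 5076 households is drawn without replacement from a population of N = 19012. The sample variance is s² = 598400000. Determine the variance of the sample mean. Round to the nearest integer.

Under SRS without replacement, Var(ȳ) = (1 − f)·s²/n with f = n/N = 5076/19012 = 0.26698927.
Var(ȳ) = (1 − 0.26698927)·598400000/5076 = 0.73301073·117888.1 = 86413.243.

86413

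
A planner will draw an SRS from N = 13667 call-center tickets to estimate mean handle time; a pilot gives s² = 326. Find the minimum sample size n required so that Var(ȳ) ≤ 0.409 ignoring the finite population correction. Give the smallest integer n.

Without fpc, n₀ = s²/D = 326/0.409 = 797.0660.
Rounding up, n = 798.

798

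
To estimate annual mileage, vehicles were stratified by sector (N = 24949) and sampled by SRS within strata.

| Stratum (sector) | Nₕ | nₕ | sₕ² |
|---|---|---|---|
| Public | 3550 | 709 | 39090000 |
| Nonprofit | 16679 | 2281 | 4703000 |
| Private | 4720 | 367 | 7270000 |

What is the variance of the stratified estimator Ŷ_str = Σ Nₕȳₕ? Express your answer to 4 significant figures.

Var(Ŷ_str) = Σₕ Nₕ²(1 − fₕ)sₕ²/nₕ.
Public: 3550²·(1 − 709/3550)·39090000/709 = 5.5605663 × 10^11.
Nonprofit: 16679²·(1 − 2281/16679)·4703000/2281 = 4.95133 × 10^11.
Private: 4720²·(1 − 367/4720)·7270000/367 = 4.0700431 × 10^11.
Sum = 1.4581939 × 10^12.

1.458 × 10^12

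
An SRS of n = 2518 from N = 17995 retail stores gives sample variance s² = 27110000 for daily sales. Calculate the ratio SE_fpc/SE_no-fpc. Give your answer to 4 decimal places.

0.9274

f = n/N = 2518/17995 = 0.13992776.
SE_no-fpc = √(s²/n) = 103.76166; SE_fpc = √((1−f)s²/n) = 96.228643.
Ratio = √(1−f) = 0.92740080.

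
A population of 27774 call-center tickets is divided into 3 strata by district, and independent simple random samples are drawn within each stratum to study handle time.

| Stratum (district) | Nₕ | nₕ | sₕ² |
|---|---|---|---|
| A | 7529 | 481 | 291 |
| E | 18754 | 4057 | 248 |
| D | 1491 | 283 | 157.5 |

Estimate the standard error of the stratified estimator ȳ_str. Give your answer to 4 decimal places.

Var(ȳ_str) = Σₕ Wₕ²(1 − fₕ)sₕ²/nₕ with Wₕ = Nₕ/N, N = 27774.
A: Wₕ = 0.27108087; term = 0.27108087²·(1 − 0.06388631)·291/481 = 0.041617333.
E: Wₕ = 0.67523583; term = 0.67523583²·(1 − 0.21632718)·248/4057 = 0.021842001.
D: Wₕ = 0.05368330; term = 0.05368330²·(1 − 0.18980550)·157.5/283 = 0.0012994568.
Sum = 0.064758791.
SE = √(0.064758791) = 0.2545.

0.2545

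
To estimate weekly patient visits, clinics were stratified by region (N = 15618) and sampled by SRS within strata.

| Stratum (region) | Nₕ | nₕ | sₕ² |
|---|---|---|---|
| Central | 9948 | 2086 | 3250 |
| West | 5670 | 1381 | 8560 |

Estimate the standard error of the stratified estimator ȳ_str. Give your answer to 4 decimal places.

1.0571

Var(ȳ_str) = Σₕ Wₕ²(1 − fₕ)sₕ²/nₕ with Wₕ = Nₕ/N, N = 15618.
Central: Wₕ = 0.63695736; term = 0.63695736²·(1 − 0.20969039)·3250/2086 = 0.49955929.
West: Wₕ = 0.36304264; term = 0.36304264²·(1 − 0.24356261)·8560/1381 = 0.61797137.
Sum = 1.1175307.
SE = √(1.1175307) = 1.0571.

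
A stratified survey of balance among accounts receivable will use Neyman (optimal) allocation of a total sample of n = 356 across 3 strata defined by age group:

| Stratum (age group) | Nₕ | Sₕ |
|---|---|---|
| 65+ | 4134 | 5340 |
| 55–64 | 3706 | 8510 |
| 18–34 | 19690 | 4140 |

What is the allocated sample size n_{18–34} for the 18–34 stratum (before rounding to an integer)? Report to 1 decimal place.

Neyman allocation: nₕ = n·NₕSₕ / Σⱼ NⱼSⱼ.
Σ NⱼSⱼ = 4134·5340 + 3706·8510 + 19690·4140 = 1.3513022 × 10^8.
n_{18–34} = 356·19690·4140 / (1.3513022 × 10^8) = 214.8.

214.8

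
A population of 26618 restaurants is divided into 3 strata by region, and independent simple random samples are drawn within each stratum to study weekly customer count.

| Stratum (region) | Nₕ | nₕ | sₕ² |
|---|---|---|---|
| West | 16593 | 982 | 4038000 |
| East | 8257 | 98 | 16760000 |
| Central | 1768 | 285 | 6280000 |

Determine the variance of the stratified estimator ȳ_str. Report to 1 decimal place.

Var(ȳ_str) = Σₕ Wₕ²(1 − fₕ)sₕ²/nₕ with Wₕ = Nₕ/N, N = 26618.
West: Wₕ = 0.62337516; term = 0.62337516²·(1 − 0.05918158)·4038000/982 = 1503.3483.
East: Wₕ = 0.31020362; term = 0.31020362²·(1 − 0.01186872)·16760000/98 = 16261.339.
Central: Wₕ = 0.06642122; term = 0.06642122²·(1 − 0.16119910)·6280000/285 = 81.543126.
Sum = 17846.23.

17846.2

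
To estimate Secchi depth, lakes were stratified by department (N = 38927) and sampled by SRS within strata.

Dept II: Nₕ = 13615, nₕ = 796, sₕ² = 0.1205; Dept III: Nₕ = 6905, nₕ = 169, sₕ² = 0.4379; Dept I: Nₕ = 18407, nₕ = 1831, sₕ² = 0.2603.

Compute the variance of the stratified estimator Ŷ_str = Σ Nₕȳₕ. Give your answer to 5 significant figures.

190320

Var(Ŷ_str) = Σₕ Nₕ²(1 − fₕ)sₕ²/nₕ.
Dept II: 13615²·(1 − 796/13615)·0.1205/796 = 26420.788.
Dept III: 6905²·(1 − 169/6905)·0.4379/169 = 120518.58.
Dept I: 18407²·(1 − 1831/18407)·0.2603/1831 = 43375.908.
Sum = 190315.28.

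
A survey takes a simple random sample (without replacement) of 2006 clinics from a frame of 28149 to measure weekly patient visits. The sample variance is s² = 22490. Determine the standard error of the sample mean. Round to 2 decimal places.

Under SRS without replacement, Var(ȳ) = (1 − f)·s²/n with f = n/N = 2006/28149 = 0.07126363.
Var(ȳ) = (1 − 0.07126363)·22490/2006 = 0.92873637·11.211366 = 10.412403.
SE(ȳ) = √(10.412403) = 3.23.

3.23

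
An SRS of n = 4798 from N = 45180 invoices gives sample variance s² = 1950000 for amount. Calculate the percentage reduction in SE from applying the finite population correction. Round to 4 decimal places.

f = n/N = 4798/45180 = 0.10619743.
SE_no-fpc = √(s²/n) = 20.159845; SE_fpc = √((1−f)s²/n) = 19.059345.
Ratio = √(1−f) = 0.94541132. Reduction = 100·(1 − 0.94541132) = 5.4589%.

5.4589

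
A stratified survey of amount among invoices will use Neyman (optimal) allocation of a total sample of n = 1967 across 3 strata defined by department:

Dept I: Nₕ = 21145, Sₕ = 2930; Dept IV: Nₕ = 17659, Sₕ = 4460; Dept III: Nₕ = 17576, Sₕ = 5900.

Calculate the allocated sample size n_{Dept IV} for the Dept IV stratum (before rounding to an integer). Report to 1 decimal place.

Neyman allocation: nₕ = n·NₕSₕ / Σⱼ NⱼSⱼ.
Σ NⱼSⱼ = 21145·2930 + 17659·4460 + 17576·5900 = 2.4441239 × 10^8.
n_{Dept IV} = 1967·17659·4460 / (2.4441239 × 10^8) = 633.8.

633.8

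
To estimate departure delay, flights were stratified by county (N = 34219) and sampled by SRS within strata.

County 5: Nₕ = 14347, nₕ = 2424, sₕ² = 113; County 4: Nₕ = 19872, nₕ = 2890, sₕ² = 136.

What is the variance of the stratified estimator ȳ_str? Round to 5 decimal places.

Var(ȳ_str) = Σₕ Wₕ²(1 − fₕ)sₕ²/nₕ with Wₕ = Nₕ/N, N = 34219.
County 5: Wₕ = 0.41927000; term = 0.41927000²·(1 − 0.16895518)·113/2424 = 0.0068101683.
County 4: Wₕ = 0.58073000; term = 0.58073000²·(1 − 0.14543076)·136/2890 = 0.013562409.
Sum = 0.020372577.

0.02037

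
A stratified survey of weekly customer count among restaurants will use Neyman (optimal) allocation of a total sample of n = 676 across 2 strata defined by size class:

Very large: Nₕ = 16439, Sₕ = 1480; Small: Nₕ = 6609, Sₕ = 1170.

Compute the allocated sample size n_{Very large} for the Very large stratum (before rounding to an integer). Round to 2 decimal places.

Neyman allocation: nₕ = n·NₕSₕ / Σⱼ NⱼSⱼ.
Σ NⱼSⱼ = 16439·1480 + 6609·1170 = 3.206225 × 10^7.
n_{Very large} = 676·16439·1480 / (3.206225 × 10^7) = 512.97.

512.97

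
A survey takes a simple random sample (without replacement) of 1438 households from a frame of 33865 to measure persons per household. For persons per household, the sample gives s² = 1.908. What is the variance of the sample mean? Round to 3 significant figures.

0.00127

Under SRS without replacement, Var(ȳ) = (1 − f)·s²/n with f = n/N = 1438/33865 = 0.04246272.
Var(ȳ) = (1 − 0.04246272)·1.908/1438 = 0.95753728·0.0013268428 = 0.0012705015.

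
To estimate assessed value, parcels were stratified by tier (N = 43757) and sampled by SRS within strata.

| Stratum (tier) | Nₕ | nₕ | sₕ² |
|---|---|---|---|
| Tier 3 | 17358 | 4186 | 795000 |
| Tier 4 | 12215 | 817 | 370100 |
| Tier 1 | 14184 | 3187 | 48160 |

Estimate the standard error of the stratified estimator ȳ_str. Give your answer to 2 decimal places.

Var(ȳ_str) = Σₕ Wₕ²(1 − fₕ)sₕ²/nₕ with Wₕ = Nₕ/N, N = 43757.
Tier 3: Wₕ = 0.39669082; term = 0.39669082²·(1 − 0.24115682)·795000/4186 = 22.679017.
Tier 4: Wₕ = 0.27915534; term = 0.27915534²·(1 − 0.06688498)·370100/817 = 32.940036.
Tier 1: Wₕ = 0.32415385; term = 0.32415385²·(1 − 0.22468979)·48160/3187 = 1.2310687.
Sum = 56.850122.
SE = √(56.850122) = 7.54.

7.54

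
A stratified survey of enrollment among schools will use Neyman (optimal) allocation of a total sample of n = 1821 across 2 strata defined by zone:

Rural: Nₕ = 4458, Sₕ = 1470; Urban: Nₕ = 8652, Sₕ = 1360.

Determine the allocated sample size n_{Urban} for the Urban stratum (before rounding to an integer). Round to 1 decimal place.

1169.6

Neyman allocation: nₕ = n·NₕSₕ / Σⱼ NⱼSⱼ.
Σ NⱼSⱼ = 4458·1470 + 8652·1360 = 1.831998 × 10^7.
n_{Urban} = 1821·8652·1360 / (1.831998 × 10^7) = 1169.6.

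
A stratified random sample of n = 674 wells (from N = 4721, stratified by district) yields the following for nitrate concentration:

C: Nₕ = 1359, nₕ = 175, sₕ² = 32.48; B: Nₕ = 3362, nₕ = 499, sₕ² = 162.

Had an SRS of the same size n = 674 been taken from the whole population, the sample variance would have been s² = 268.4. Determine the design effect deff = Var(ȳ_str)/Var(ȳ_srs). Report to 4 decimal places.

Var(ȳ_str) = Σ Wₕ²(1−fₕ)sₕ²/nₕ with Wₕ = Nₕ/4721:
  C: (1359/4721)²·(1−175/1359)·32.48/175 = 0.01339927
  B: (3362/4721)²·(1−499/3362)·162/499 = 0.14020565
  → Var(ȳ_str) = 0.15360492.
Var(ȳ_srs) = (1 − 674/4721)·268.4/674 = 0.34136722.
deff = 0.15360492 / 0.34136722 = 0.4500.

0.4500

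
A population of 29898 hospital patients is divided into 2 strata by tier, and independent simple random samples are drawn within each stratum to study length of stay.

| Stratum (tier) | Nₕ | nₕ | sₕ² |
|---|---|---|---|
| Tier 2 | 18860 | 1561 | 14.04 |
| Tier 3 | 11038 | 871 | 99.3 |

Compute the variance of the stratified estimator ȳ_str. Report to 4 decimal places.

0.0176

Var(ȳ_str) = Σₕ Wₕ²(1 − fₕ)sₕ²/nₕ with Wₕ = Nₕ/N, N = 29898.
Tier 2: Wₕ = 0.63081143; term = 0.63081143²·(1 − 0.08276776)·14.04/1561 = 0.0032827863.
Tier 3: Wₕ = 0.36918857; term = 0.36918857²·(1 − 0.07890922)·99.3/871 = 0.014312979.
Sum = 0.017595765.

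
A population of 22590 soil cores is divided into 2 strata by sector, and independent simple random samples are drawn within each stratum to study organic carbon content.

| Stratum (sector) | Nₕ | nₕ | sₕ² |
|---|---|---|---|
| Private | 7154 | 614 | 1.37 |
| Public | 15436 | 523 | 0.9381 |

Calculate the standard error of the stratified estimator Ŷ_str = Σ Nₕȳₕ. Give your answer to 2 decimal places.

719.23

Var(Ŷ_str) = Σₕ Nₕ²(1 − fₕ)sₕ²/nₕ.
Private: 7154²·(1 − 614/7154)·1.37/614 = 104394.8.
Public: 15436²·(1 − 523/15436)·0.9381/523 = 412902.24.
Sum = 517297.04.
SE = √(517297.04) = 719.23.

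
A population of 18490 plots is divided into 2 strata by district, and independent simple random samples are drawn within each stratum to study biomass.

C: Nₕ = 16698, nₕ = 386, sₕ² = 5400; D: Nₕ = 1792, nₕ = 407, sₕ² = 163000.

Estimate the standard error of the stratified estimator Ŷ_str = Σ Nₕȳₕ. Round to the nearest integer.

69314

Var(Ŷ_str) = Σₕ Nₕ²(1 − fₕ)sₕ²/nₕ.
C: 16698²·(1 − 386/16698)·5400/386 = 3.8104663 × 10^9.
D: 1792²·(1 − 407/1792)·163000/407 = 9.9398762 × 10^8.
Sum = 4.8044539 × 10^9.
SE = √(4.8044539 × 10^9) = 69314.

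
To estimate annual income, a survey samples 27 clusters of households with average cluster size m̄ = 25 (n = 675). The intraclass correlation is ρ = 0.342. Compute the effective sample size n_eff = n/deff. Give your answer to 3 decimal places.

deff = 1 + (25 − 1)·0.342 = 1 + 8.208 = 9.208.
n_eff = 675 / 9.208 = 73.306.

73.306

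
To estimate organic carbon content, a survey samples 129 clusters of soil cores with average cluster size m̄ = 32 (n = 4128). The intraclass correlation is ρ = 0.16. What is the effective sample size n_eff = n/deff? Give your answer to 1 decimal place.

deff = 1 + (32 − 1)·0.16 = 1 + 4.96 = 5.96.
n_eff = 4128 / 5.96 = 692.6.

692.6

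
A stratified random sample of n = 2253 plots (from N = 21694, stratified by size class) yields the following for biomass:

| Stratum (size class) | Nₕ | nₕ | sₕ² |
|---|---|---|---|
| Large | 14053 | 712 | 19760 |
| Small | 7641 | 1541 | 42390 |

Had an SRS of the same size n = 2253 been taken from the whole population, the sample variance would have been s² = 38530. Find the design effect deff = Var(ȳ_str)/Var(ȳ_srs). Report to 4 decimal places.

Var(ȳ_str) = Σ Wₕ²(1−fₕ)sₕ²/nₕ with Wₕ = Nₕ/21694:
  Large: (14053/21694)²·(1−712/14053)·19760/712 = 11.055671
  Small: (7641/21694)²·(1−1541/7641)·42390/1541 = 2.7243415
  → Var(ȳ_str) = 13.780013.
Var(ȳ_srs) = (1 − 2253/21694)·38530/2253 = 15.325575.
deff = 13.780013 / 15.325575 = 0.8992.

0.8992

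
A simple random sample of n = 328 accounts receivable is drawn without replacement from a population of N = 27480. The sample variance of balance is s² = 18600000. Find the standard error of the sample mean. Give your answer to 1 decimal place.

Under SRS without replacement, Var(ȳ) = (1 − f)·s²/n with f = n/N = 328/27480 = 0.01193595.
Var(ȳ) = (1 − 0.01193595)·18600000/328 = 0.98806405·56707.317 = 56030.461.
SE(ȳ) = √(56030.461) = 236.7.

236.7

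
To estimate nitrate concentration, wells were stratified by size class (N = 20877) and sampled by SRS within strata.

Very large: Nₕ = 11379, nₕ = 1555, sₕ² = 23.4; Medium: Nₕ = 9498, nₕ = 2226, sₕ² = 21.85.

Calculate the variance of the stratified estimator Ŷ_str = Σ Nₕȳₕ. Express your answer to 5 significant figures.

Var(Ŷ_str) = Σₕ Nₕ²(1 − fₕ)sₕ²/nₕ.
Very large: 11379²·(1 − 1555/11379)·23.4/1555 = 1.6822011 × 10^6.
Medium: 9498²·(1 − 2226/9498)·21.85/2226 = 677972.87.
Sum = 2.360174 × 10^6.

2.3602 × 10^6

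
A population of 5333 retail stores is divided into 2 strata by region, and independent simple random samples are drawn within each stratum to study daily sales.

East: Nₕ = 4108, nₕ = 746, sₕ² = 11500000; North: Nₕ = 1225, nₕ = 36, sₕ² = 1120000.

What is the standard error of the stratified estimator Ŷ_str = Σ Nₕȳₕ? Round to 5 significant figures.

508150

Var(Ŷ_str) = Σₕ Nₕ²(1 − fₕ)sₕ²/nₕ.
East: 4108²·(1 − 746/4108)·11500000/746 = 2.1290564 × 10^11.
North: 1225²·(1 − 36/1225)·1120000/36 = 4.5314111 × 10^10.
Sum = 2.5821975 × 10^11.
SE = √(2.5821975 × 10^11) = 508150.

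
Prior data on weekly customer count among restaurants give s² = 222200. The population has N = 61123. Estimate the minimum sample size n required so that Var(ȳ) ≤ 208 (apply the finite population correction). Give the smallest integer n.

1050

Without fpc, n₀ = s²/D = 222200/208 = 1068.2692.
With fpc, (1 − n/N)·s²/n ≤ D requires n ≥ n₀/(1 + n₀/N) = 1068.2692/(1 + 1068.2692/61123) = 1049.9194.
Rounding up, n = 1050.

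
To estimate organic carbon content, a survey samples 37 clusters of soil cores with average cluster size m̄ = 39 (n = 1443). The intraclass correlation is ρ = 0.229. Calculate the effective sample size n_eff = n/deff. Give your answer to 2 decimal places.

deff = 1 + (39 − 1)·0.229 = 1 + 8.702 = 9.702.
n_eff = 1443 / 9.702 = 148.73.

148.73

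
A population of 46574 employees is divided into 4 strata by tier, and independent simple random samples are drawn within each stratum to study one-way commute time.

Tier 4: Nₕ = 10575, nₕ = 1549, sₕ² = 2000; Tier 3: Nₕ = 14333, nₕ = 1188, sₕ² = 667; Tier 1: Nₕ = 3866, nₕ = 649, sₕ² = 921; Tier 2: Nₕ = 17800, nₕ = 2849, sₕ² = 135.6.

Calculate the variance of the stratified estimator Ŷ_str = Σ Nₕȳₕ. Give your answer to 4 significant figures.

2.593 × 10^8

Var(Ŷ_str) = Σₕ Nₕ²(1 − fₕ)sₕ²/nₕ.
Tier 4: 10575²·(1 − 1549/10575)·2000/1549 = 1.2324074 × 10^8.
Tier 3: 14333²·(1 − 1188/14333)·667/1188 = 1.0578086 × 10^8.
Tier 1: 3866²·(1 − 649/3866)·921/649 = 1.7649315 × 10^7.
Tier 2: 17800²·(1 − 2849/17800)·135.6/2849 = 1.2666525 × 10^7.
Sum = 2.5933744 × 10^8.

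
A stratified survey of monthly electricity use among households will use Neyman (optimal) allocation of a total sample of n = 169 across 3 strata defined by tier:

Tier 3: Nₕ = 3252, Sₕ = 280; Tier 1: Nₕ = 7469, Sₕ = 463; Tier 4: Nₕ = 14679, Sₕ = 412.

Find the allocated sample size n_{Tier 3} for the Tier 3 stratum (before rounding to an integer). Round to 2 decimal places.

14.77

Neyman allocation: nₕ = n·NₕSₕ / Σⱼ NⱼSⱼ.
Σ NⱼSⱼ = 3252·280 + 7469·463 + 14679·412 = 1.0416455 × 10^7.
n_{Tier 3} = 169·3252·280 / (1.0416455 × 10^7) = 14.77.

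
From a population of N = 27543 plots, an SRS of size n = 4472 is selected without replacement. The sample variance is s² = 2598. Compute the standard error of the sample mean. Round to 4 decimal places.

0.6976

Under SRS without replacement, Var(ȳ) = (1 − f)·s²/n with f = n/N = 4472/27543 = 0.16236430.
Var(ȳ) = (1 − 0.16236430)·2598/4472 = 0.83763570·0.58094812 = 0.48662288.
SE(ȳ) = √(0.48662288) = 0.6976.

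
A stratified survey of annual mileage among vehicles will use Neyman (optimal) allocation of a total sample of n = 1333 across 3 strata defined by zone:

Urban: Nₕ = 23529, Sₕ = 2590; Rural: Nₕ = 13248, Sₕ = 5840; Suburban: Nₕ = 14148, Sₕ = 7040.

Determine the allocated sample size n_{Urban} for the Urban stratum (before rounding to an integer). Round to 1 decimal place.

341.4

Neyman allocation: nₕ = n·NₕSₕ / Σⱼ NⱼSⱼ.
Σ NⱼSⱼ = 23529·2590 + 13248·5840 + 14148·7040 = 2.3791035 × 10^8.
n_{Urban} = 1333·23529·2590 / (2.3791035 × 10^8) = 341.4.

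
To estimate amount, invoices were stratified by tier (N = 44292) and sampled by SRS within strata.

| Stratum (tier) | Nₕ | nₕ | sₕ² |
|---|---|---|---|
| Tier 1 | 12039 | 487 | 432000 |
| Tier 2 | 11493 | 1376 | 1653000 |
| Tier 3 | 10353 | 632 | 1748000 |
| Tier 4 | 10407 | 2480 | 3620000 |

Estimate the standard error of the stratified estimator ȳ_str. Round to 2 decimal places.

Var(ȳ_str) = Σₕ Wₕ²(1 − fₕ)sₕ²/nₕ with Wₕ = Nₕ/N, N = 44292.
Tier 1: Wₕ = 0.27180981; term = 0.27180981²·(1 − 0.04045186)·432000/487 = 62.885685.
Tier 2: Wₕ = 0.25948253; term = 0.25948253²·(1 − 0.11972505)·1653000/1376 = 71.201476.
Tier 3: Wₕ = 0.23374424; term = 0.23374424²·(1 − 0.06104511)·1748000/632 = 141.88972.
Tier 4: Wₕ = 0.23496342; term = 0.23496342²·(1 − 0.23830114)·3620000/2480 = 61.381955.
Sum = 337.35884.
SE = √(337.35884) = 18.37.

18.37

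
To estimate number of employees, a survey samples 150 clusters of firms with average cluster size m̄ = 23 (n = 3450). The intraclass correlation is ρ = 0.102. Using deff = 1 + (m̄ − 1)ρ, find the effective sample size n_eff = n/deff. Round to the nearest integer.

1064

deff = 1 + (23 − 1)·0.102 = 1 + 2.244 = 3.244.
n_eff = 3450 / 3.244 = 1064.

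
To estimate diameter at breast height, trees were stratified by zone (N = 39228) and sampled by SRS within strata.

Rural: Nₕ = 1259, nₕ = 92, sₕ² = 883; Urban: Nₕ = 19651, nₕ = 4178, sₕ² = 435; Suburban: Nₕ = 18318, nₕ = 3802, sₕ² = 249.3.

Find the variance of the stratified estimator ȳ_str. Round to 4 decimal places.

Var(ȳ_str) = Σₕ Wₕ²(1 − fₕ)sₕ²/nₕ with Wₕ = Nₕ/N, N = 39228.
Rural: Wₕ = 0.03209442; term = 0.03209442²·(1 − 0.07307387)·883/92 = 0.0091638322.
Urban: Wₕ = 0.50094320; term = 0.50094320²·(1 − 0.21261005)·435/4178 = 0.020572528.
Suburban: Wₕ = 0.46696237; term = 0.46696237²·(1 − 0.20755541)·249.3/3802 = 0.011330338.
Sum = 0.041066698.

0.0411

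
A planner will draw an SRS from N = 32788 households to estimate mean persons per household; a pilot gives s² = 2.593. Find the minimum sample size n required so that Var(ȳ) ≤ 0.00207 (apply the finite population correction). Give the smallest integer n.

1207

Without fpc, n₀ = s²/D = 2.593/0.00207 = 1252.6570.
With fpc, (1 − n/N)·s²/n ≤ D requires n ≥ n₀/(1 + n₀/N) = 1252.6570/(1 + 1252.6570/32788) = 1206.5607.
Rounding up, n = 1207.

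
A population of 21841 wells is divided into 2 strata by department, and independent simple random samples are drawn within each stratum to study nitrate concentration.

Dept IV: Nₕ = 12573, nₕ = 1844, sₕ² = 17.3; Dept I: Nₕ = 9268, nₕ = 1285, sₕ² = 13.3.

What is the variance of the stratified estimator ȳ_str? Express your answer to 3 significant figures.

Var(ȳ_str) = Σₕ Wₕ²(1 − fₕ)sₕ²/nₕ with Wₕ = Nₕ/N, N = 21841.
Dept IV: Wₕ = 0.57566046; term = 0.57566046²·(1 − 0.14666349)·17.3/1844 = 0.0026530065.
Dept I: Wₕ = 0.42433954; term = 0.42433954²·(1 − 0.13864912)·13.3/1285 = 0.0016052979.
Sum = 0.0042583044.

0.00426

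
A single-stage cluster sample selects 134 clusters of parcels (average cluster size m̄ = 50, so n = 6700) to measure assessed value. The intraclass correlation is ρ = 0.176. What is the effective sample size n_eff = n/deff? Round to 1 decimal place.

deff = 1 + (50 − 1)·0.176 = 1 + 8.624 = 9.624.
n_eff = 6700 / 9.624 = 696.2.

696.2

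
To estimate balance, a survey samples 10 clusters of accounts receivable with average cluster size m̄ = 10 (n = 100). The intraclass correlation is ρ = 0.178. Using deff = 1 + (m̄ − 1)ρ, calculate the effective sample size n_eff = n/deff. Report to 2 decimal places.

38.43

deff = 1 + (10 − 1)·0.178 = 1 + 1.602 = 2.602.
n_eff = 100 / 2.602 = 38.43.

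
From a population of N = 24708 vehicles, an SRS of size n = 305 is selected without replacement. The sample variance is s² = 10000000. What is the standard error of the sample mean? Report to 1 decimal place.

180.0

Under SRS without replacement, Var(ȳ) = (1 − f)·s²/n with f = n/N = 305/24708 = 0.01234418.
Var(ȳ) = (1 − 0.01234418)·10000000/305 = 0.98765582·32786.885 = 32382.158.
SE(ȳ) = √(32382.158) = 180.0.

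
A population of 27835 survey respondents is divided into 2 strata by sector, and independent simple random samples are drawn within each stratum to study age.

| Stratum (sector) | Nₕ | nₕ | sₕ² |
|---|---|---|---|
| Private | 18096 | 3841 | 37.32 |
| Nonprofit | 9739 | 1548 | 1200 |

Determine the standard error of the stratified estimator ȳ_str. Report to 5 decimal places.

Var(ȳ_str) = Σₕ Wₕ²(1 − fₕ)sₕ²/nₕ with Wₕ = Nₕ/N, N = 27835.
Private: Wₕ = 0.65011676; term = 0.65011676²·(1 − 0.21225685)·37.32/3841 = 0.0032349285.
Nonprofit: Wₕ = 0.34988324; term = 0.34988324²·(1 − 0.15894856)·1200/1548 = 0.07981401.
Sum = 0.083048939.
SE = √(0.083048939) = 0.28818.

0.28818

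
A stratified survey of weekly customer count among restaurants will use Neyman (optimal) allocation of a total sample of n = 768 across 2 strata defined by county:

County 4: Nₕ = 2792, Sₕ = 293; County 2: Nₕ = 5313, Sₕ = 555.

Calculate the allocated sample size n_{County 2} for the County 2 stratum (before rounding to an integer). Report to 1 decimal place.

601.2

Neyman allocation: nₕ = n·NₕSₕ / Σⱼ NⱼSⱼ.
Σ NⱼSⱼ = 2792·293 + 5313·555 = 3.766771 × 10^6.
n_{County 2} = 768·5313·555 / (3.766771 × 10^6) = 601.2.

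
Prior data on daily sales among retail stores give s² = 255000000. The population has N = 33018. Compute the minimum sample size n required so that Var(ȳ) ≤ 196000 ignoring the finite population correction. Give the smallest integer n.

1302

Without fpc, n₀ = s²/D = 255000000/196000 = 1301.0204.
Rounding up, n = 1302.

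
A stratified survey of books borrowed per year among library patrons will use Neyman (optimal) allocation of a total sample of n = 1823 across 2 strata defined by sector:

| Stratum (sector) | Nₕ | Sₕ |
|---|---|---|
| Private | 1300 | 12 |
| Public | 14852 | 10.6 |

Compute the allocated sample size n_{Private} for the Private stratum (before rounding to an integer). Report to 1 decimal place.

Neyman allocation: nₕ = n·NₕSₕ / Σⱼ NⱼSⱼ.
Σ NⱼSⱼ = 1300·12 + 14852·10.6 = 173031.2.
n_{Private} = 1823·1300·12 / 173031.2 = 164.4.

164.4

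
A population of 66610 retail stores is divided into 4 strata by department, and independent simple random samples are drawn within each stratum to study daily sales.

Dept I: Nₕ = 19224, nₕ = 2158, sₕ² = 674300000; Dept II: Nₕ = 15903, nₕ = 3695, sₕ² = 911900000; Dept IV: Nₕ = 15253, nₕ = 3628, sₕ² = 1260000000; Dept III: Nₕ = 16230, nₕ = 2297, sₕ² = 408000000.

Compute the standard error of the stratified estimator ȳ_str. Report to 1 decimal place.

Var(ȳ_str) = Σₕ Wₕ²(1 − fₕ)sₕ²/nₕ with Wₕ = Nₕ/N, N = 66610.
Dept I: Wₕ = 0.28860531; term = 0.28860531²·(1 − 0.11225551)·674300000/2158 = 23104.595.
Dept II: Wₕ = 0.23874794; term = 0.23874794²·(1 − 0.23234610)·911900000/3695 = 10798.849.
Dept IV: Wₕ = 0.22898964; term = 0.22898964²·(1 − 0.23785485)·1260000000/3628 = 13879.462.
Dept III: Wₕ = 0.24365711; term = 0.24365711²·(1 − 0.14152803)·408000000/2297 = 9052.8111.
Sum = 56835.717.
SE = √(56835.717) = 238.4.

238.4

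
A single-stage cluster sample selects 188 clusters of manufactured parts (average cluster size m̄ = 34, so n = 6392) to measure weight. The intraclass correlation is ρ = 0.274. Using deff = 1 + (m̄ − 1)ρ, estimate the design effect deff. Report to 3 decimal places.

10.042

deff = 1 + (34 − 1)·0.274 = 1 + 9.042 = 10.042.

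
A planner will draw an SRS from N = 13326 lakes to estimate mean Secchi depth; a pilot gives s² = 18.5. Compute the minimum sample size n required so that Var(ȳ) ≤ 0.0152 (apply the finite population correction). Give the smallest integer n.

Without fpc, n₀ = s²/D = 18.5/0.0152 = 1217.1053.
With fpc, (1 − n/N)·s²/n ≤ D requires n ≥ n₀/(1 + n₀/N) = 1217.1053/(1 + 1217.1053/13326) = 1115.2464.
Rounding up, n = 1116.

1116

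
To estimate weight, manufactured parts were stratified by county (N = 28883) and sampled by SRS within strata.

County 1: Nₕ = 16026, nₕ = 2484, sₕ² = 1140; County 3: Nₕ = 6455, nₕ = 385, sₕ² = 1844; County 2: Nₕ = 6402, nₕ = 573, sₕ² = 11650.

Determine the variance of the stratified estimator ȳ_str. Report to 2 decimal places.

Var(ȳ_str) = Σₕ Wₕ²(1 − fₕ)sₕ²/nₕ with Wₕ = Nₕ/N, N = 28883.
County 1: Wₕ = 0.55485926; term = 0.55485926²·(1 − 0.15499813)·1140/2484 = 0.11939238.
County 3: Wₕ = 0.22348786; term = 0.22348786²·(1 − 0.05964369)·1844/385 = 0.22495752.
County 2: Wₕ = 0.22165288; term = 0.22165288²·(1 − 0.08950328)·11650/573 = 0.90948686.
Sum = 1.2538368.

1.25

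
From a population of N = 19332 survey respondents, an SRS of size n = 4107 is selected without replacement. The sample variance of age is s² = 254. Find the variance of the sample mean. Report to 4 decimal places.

Under SRS without replacement, Var(ȳ) = (1 − f)·s²/n with f = n/N = 4107/19332 = 0.21244569.
Var(ȳ) = (1 − 0.21244569)·254/4107 = 0.78755431·0.061845629 = 0.048706792.

0.0487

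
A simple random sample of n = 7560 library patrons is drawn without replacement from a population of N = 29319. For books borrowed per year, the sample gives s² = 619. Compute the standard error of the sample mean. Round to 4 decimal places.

Under SRS without replacement, Var(ȳ) = (1 − f)·s²/n with f = n/N = 7560/29319 = 0.25785327.
Var(ȳ) = (1 − 0.25785327)·619/7560 = 0.74214673·0.081878307 = 0.060765718.
SE(ȳ) = √(0.060765718) = 0.2465.

0.2465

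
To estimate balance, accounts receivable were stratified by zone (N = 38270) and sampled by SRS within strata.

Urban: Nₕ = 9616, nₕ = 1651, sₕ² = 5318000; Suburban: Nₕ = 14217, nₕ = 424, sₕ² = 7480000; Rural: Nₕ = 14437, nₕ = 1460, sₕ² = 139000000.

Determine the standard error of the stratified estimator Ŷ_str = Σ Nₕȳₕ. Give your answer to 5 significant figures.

4.6414 × 10^6

Var(Ŷ_str) = Σₕ Nₕ²(1 − fₕ)sₕ²/nₕ.
Urban: 9616²·(1 − 1651/9616)·5318000/1651 = 2.4670701 × 10^11.
Suburban: 14217²·(1 − 424/14217)·7480000/424 = 3.4594132 × 10^12.
Rural: 14437²·(1 − 1460/14437)·139000000/1460 = 1.7836647 × 10^13.
Sum = 2.1542767 × 10^13.
SE = √(2.1542767 × 10^13) = 4.6414 × 10^6.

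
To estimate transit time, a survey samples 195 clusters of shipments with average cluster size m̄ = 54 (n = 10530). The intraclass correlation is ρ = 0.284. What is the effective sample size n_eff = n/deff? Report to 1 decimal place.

656.0

deff = 1 + (54 − 1)·0.284 = 1 + 15.052 = 16.052.
n_eff = 10530 / 16.052 = 656.0.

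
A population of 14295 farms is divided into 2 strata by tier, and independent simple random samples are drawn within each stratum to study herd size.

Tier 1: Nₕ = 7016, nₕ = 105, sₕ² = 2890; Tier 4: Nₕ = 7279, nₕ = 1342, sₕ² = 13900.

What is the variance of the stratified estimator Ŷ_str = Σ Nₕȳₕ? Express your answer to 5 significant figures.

1.7822 × 10^9

Var(Ŷ_str) = Σₕ Nₕ²(1 − fₕ)sₕ²/nₕ.
Tier 1: 7016²·(1 − 105/7016)·2890/105 = 1.3345628 × 10^9.
Tier 4: 7279²·(1 − 1342/7279)·13900/1342 = 4.4761131 × 10^8.
Sum = 1.7821741 × 10^9.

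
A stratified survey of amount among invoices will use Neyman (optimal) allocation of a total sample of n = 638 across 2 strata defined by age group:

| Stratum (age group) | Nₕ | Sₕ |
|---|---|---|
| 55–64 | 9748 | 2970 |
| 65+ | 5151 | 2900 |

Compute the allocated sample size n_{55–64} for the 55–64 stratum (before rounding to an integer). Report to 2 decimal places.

Neyman allocation: nₕ = n·NₕSₕ / Σⱼ NⱼSⱼ.
Σ NⱼSⱼ = 9748·2970 + 5151·2900 = 4.388946 × 10^7.
n_{55–64} = 638·9748·2970 / (4.388946 × 10^7) = 420.85.

420.85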